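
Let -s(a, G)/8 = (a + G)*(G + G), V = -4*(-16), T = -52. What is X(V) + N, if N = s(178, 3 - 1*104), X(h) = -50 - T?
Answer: 124434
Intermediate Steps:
V = 64
s(a, G) = -16*G*(G + a) (s(a, G) = -8*(a + G)*(G + G) = -8*(G + a)*2*G = -16*G*(G + a))
X(h) = 2 (X(h) = -50 - 1*(-52) = -50 + 52 = 2)
N = 124432 (N = -16*(3 - 1*104)*((3 - 1*104) + 178) = -16*(3 - 104)*((3 - 104) + 178) = -16*(-101)*(-101 + 178) = -16*(-101)*77 = 124432)
X(V) + N = 2 + 124432 = 124434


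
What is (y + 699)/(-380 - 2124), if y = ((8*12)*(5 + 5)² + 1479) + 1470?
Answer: -1656/313 ≈ -5.2907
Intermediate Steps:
y = 12549 (y = (96*10² + 1479) + 1470 = (96*100 + 1479) + 1470 = (9600 + 1479) + 1470 = 11079 + 1470 = 12549)
(y + 699)/(-380 - 2124) = (12549 + 699)/(-380 - 2124) = 13248/(-2504) = 13248*(-1/2504) = -1656/313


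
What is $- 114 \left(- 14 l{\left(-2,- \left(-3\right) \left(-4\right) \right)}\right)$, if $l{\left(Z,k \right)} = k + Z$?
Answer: $-22344$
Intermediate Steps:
$l{\left(Z,k \right)} = Z + k$
$- 114 \left(- 14 l{\left(-2,- \left(-3\right) \left(-4\right) \right)}\right) = - 114 \left(- 14 \left(-2 - \left(-3\right) \left(-4\right)\right)\right) = - 114 \left(- 14 \left(-2 - 12\right)\right) = - 114 \left(\left(-14\right) \left(-14\right)\right) = \left(-114\right) 196 = -22344$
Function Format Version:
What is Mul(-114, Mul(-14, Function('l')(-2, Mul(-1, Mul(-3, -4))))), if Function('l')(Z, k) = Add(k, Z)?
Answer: -22344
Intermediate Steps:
Function('l')(Z, k) = Add(Z, k)
Mul(-114, Mul(-14, Function('l')(-2, Mul(-1, Mul(-3, -4))))) = Mul(-114, Mul(-14, Add(-2, Mul(-1, Mul(-3, -4))))) = Mul(-114, Mul(-14, Add(-2, Mul(-1, 12)))) = Mul(-114, Mul(-14, Add(-2, -12))) = Mul(-114, Mul(-14, -14)) = Mul(-114, 196) = -22344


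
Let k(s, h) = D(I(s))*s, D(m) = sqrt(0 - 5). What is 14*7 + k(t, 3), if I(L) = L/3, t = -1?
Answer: 98 - I*sqrt(5) ≈ 98.0 - 2.2361*I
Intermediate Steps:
I(L) = L/3 (I(L) = L*(1/3) = L/3)
D(m) = I*sqrt(5) (D(m) = sqrt(-5) = I*sqrt(5))
k(s, h) = I*s*sqrt(5) (k(s, h) = (I*sqrt(5))*s = I*s*sqrt(5))
14*7 + k(t, 3) = 14*7 + I*(-1)*sqrt(5) = 98 - I*sqrt(5)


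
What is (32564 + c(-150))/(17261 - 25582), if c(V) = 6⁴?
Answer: -33860/8321 ≈ -4.0692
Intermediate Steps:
c(V) = 1296
(32564 + c(-150))/(17261 - 25582) = (32564 + 1296)/(17261 - 25582) = 33860/(-8321) = 33860*(-1/8321) = -33860/8321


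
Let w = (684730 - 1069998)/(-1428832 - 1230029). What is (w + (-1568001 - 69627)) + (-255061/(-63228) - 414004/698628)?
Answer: -5342725598111969385139/3262485313109484 ≈ -1.6376e+6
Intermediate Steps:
w = 385268/2658861 (w = -385268/(-2658861) = -385268*(-1/2658861) = 385268/2658861 ≈ 0.14490)
(w + (-1568001 - 69627)) + (-255061/(-63228) - 414004/698628) = (385268/2658861 + (-1568001 - 69627)) + (-255061/(-63228) - 414004/698628) = (385268/2658861 - 1637628) + (-255061*(-1/63228) - 414004*1/698628) = -4354224836440/2658861 + (255061/63228 - 103501/174657) = -4354224836440/2658861 + 4222669761/1227023644 = -5342725598111969385139/3262485313109484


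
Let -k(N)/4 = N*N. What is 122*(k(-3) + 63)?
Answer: 3294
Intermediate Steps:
k(N) = -4*N**2 (k(N) = -4*N*N = -4*N**2)
122*(k(-3) + 63) = 122*(-4*(-3)**2 + 63) = 122*(-4*9 + 63) = 122*(-36 + 63) = 122*27 = 3294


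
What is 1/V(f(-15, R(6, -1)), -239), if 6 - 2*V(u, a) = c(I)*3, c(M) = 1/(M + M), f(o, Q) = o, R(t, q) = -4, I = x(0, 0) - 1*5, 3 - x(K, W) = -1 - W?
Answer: 4/15 ≈ 0.26667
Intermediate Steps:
x(K, W) = 4 + W (x(K, W) = 3 - (-1 - W) = 3 + (1 + W) = 4 + W)
I = -1 (I = (4 + 0) - 1*5 = 4 - 5 = -1)
c(M) = 1/(2*M)
V(u, a) = 15/4 (V(u, a) = 3 - (½)/(-1)*3/2 = 3 - (½)*(-1)*3/2 = 3 - (-1)*3/4 = 3 - ½*(-3/2) = 3 + ¾ = 15/4)
1/V(f(-15, R(6, -1)), -239) = 1/(15/4) = 4/15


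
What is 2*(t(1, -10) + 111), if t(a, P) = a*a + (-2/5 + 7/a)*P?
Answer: 92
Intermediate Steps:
t(a, P) = a**2 + P*(-2/5 + 7/a) (t(a, P) = a**2 + (-2*1/5 + 7/a)*P = a**2 + (-2/5 + 7/a)*P = a**2 + P*(-2/5 + 7/a))
2*(t(1, -10) + 111) = 2*((1**2 - 2/5*(-10) + 7*(-10)/1) + 111) = 2*((1 + 4 + 7*(-10)*1) + 111) = 2*((1 + 4 - 70) + 111) = 2*(-65 + 111) = 2*46 = 92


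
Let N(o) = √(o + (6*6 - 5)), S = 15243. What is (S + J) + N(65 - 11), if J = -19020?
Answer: -3777 + √85 ≈ -3767.8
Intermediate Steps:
N(o) = √(31 + o) (N(o) = √(o + (36 - 5)) = √(o + 31) = √(31 + o))
(S + J) + N(65 - 11) = (15243 - 19020) + √(31 + (65 - 11)) = -3777 + √(31 + 54) = -3777 + √85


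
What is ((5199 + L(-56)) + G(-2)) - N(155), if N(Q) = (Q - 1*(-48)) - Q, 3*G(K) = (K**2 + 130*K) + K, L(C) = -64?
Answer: 5001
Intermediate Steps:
G(K) = K**2/3 + 131*K/3 (G(K) = ((K**2 + 130*K) + K)/3 = (K**2 + 131*K)/3 = K**2/3 + 131*K/3)
N(Q) = 48 (N(Q) = (Q + 48) - Q = (48 + Q) - Q = 48)
((5199 + L(-56)) + G(-2)) - N(155) = ((5199 - 64) + (1/3)*(-2)*(131 - 2)) - 1*48 = (5135 + (1/3)*(-2)*129) - 48 = (5135 - 86) - 48 = 5049 - 48 = 5001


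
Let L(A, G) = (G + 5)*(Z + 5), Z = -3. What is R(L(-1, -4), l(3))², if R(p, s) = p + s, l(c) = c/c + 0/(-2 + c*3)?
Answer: 9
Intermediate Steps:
L(A, G) = 10 + 2*G (L(A, G) = (G + 5)*(-3 + 5) = (5 + G)*2 = 10 + 2*G)
l(c) = 1 (l(c) = 1 + 0/(-2 + 3*c) = 1 + 0 = 1)
R(L(-1, -4), l(3))² = ((10 + 2*(-4)) + 1)² = ((10 - 8) + 1)² = (2 + 1)² = 3² = 9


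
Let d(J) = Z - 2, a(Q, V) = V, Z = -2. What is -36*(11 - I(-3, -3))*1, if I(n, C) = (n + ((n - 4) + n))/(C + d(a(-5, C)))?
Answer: -2304/7 ≈ -329.14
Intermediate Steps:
d(J) = -4 (d(J) = -2 - 2 = -4)
I(n, C) = (-4 + 3*n)/(-4 + C) (I(n, C) = (n + ((n - 4) + n))/(C - 4) = (n + ((-4 + n) + n))/(-4 + C) = (n + (-4 + 2*n))/(-4 + C) = (-4 + 3*n)/(-4 + C))
-36*(11 - I(-3, -3))*1 = -36*(11 - (-4 + 3*(-3))/(-4 - 3))*1 = -36*(11 - (-4 - 9)/(-7))*1 = -36*(11 - (-1)*(-13)/7)*1 = -36*(11 - 1*13/7)*1 = -36*(11 - 13/7)*1 = -36*64/7*1 = -2304/7*1 = -2304/7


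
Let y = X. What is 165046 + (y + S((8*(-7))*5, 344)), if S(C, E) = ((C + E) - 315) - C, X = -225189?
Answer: -60114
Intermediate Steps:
y = -225189
S(C, E) = -315 + E (S(C, E) = (-315 + C + E) - C = -315 + E)
165046 + (y + S((8*(-7))*5, 344)) = 165046 + (-225189 + (-315 + 344)) = 165046 + (-225189 + 29) = 165046 - 225160 = -60114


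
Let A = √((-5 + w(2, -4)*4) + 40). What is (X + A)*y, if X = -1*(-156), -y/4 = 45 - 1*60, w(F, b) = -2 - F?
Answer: 9360 + 60*√19 ≈ 9621.5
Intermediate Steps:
y = 60 (y = -4*(45 - 1*60) = -4*(45 - 60) = -4*(-15) = 60)
X = 156
A = √19 (A = √((-5 + (-2 - 1*2)*4) + 40) = √((-5 + (-2 - 2)*4) + 40) = √((-5 - 4*4) + 40) = √((-5 - 16) + 40) = √(-21 + 40) = √19 ≈ 4.3589)
(X + A)*y = (156 + √19)*60 = 9360 + 60*√19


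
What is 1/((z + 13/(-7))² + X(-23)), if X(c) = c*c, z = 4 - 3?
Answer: 49/25957 ≈ 0.0018877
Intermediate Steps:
z = 1
X(c) = c²
1/((z + 13/(-7))² + X(-23)) = 1/((1 + 13/(-7))² + (-23)²) = 1/((1 + 13*(-⅐))² + 529) = 1/((1 - 13/7)² + 529) = 1/((-6/7)² + 529) = 1/(36/49 + 529) = 1/(25957/49) = 49/25957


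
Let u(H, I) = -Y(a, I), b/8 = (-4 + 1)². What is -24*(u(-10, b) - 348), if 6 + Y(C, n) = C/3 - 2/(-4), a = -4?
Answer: 8188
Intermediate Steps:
Y(C, n) = -11/2 + C/3 (Y(C, n) = -6 + (C/3 - 2/(-4)) = -6 + (C*(⅓) - 2*(-¼)) = -6 + (C/3 + ½) = -6 + (½ + C/3) = -11/2 + C/3)
b = 72 (b = 8*(-4 + 1)² = 8*(-3)² = 8*9 = 72)
u(H, I) = 41/6 (u(H, I) = -(-11/2 + (⅓)*(-4)) = -(-11/2 - 4/3) = -1*(-41/6) = 41/6)
-24*(u(-10, b) - 348) = -24*(41/6 - 348) = -24*(-2047/6) = 8188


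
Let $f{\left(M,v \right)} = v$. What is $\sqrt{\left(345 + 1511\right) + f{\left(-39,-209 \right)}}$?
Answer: $3 \sqrt{183} \approx 40.583$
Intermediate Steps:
$\sqrt{\left(345 + 1511\right) + f{\left(-39,-209 \right)}} = \sqrt{\left(345 + 1511\right) - 209} = \sqrt{1856 - 209} = \sqrt{1647} = 3 \sqrt{183}$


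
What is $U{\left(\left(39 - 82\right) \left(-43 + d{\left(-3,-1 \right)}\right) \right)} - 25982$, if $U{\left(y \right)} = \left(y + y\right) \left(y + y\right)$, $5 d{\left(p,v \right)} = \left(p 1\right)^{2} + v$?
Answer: $\frac{316261654}{25} \approx 1.265 \cdot 10^{7}$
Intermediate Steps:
$d{\left(p,v \right)} = \frac{v}{5} + \frac{p^{2}}{5}$ ($d{\left(p,v \right)} = \frac{\left(p 1\right)^{2} + v}{5} = \frac{p^{2} + v}{5} = \frac{v + p^{2}}{5} = \frac{v}{5} + \frac{p^{2}}{5}$)
$U{\left(y \right)} = 4 y^{2}$ ($U{\left(y \right)} = 2 y 2 y = 4 y^{2}$)
$U{\left(\left(39 - 82\right) \left(-43 + d{\left(-3,-1 \right)}\right) \right)} - 25982 = 4 \left(\left(39 - 82\right) \left(-43 + \left(\frac{1}{5} \left(-1\right) + \frac{\left(-3\right)^{2}}{5}\right)\right)\right)^{2} - 25982 = 4 \left(- 43 \left(-43 + \left(- \frac{1}{5} + \frac{1}{5} \cdot 9\right)\right)\right)^{2} - 25982 = 4 \left(- 43 \left(-43 + \left(- \frac{1}{5} + \frac{9}{5}\right)\right)\right)^{2} - 25982 = 4 \left(- 43 \left(-43 + \frac{8}{5}\right)\right)^{2} - 25982 = 4 \left(\left(-43\right) \left(- \frac{207}{5}\right)\right)^{2} - 25982 = 4 \left(\frac{8901}{5}\right)^{2} - 25982 = 4 \cdot \frac{79227801}{25} - 25982 = \frac{316911204}{25} - 25982 = \frac{316261654}{25}$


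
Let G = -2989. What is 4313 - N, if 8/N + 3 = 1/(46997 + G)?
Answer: 569767263/132023 ≈ 4315.7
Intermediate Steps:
N = -352064/132023 (N = 8/(-3 + 1/(46997 - 2989)) = 8/(-3 + 1/44008) = 8/(-132023/44008) = 8*(-44008/132023) = -352064/132023 ≈ -2.6667)
4313 - N = 4313 - 1*(-352064/132023) = 4313 + 352064/132023 = 569767263/132023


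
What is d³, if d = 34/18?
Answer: 4913/729 ≈ 6.7394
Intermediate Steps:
d = 17/9 (d = 34*(1/18) = 17/9 ≈ 1.8889)
d³ = (17/9)³ = 4913/729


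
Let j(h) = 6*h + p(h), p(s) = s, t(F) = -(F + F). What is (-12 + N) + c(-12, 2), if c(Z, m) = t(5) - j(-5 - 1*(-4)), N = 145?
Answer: 130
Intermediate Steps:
t(F) = -2*F
j(h) = 7*h (j(h) = 6*h + h = 7*h)
c(Z, m) = -3 (c(Z, m) = -2*5 - 7*(-5 - 1*(-4)) = -10 - 7*(-5 + 4) = -10 - 7*(-1) = -10 - 1*(-7) = -10 + 7 = -3)
(-12 + N) + c(-12, 2) = (-12 + 145) - 3 = 133 - 3 = 130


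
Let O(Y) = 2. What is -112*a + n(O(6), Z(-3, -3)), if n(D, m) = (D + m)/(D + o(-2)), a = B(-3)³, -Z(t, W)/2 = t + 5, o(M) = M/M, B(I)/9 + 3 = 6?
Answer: -6613490/3 ≈ -2.2045e+6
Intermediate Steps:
B(I) = 27 (B(I) = -27 + 9*6 = -27 + 54 = 27)
o(M) = 1
Z(t, W) = -10 - 2*t (Z(t, W) = -2*(t + 5) = -2*(5 + t) = -10 - 2*t)
a = 19683 (a = 27³ = 19683)
n(D, m) = (D + m)/(1 + D) (n(D, m) = (D + m)/(D + 1) = (D + m)/(1 + D))
-112*a + n(O(6), Z(-3, -3)) = -112*19683 + (2 + (-10 - 2*(-3)))/(1 + 2) = -2204496 + (2 + (-10 + 6))/3 = -2204496 + (2 - 4)/3 = -2204496 + (⅓)*(-2) = -2204496 - ⅔ = -6613490/3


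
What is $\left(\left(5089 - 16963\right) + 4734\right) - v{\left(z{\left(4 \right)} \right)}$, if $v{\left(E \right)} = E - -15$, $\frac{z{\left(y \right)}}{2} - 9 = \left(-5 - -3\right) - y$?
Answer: $-7161$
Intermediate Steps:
$z{\left(y \right)} = 14 - 2 y$ ($z{\left(y \right)} = 18 + 2 \left(\left(-5 - -3\right) - y\right) = 18 + 2 \left(\left(-5 + 3\right) - y\right) = 18 + 2 \left(-2 - y\right) = 18 - \left(4 + 2 y\right) = 14 - 2 y$)
$v{\left(E \right)} = 15 + E$ ($v{\left(E \right)} = E + 15 = 15 + E$)
$\left(\left(5089 - 16963\right) + 4734\right) - v{\left(z{\left(4 \right)} \right)} = \left(\left(5089 - 16963\right) + 4734\right) - \left(15 + \left(14 - 8\right)\right) = \left(-11874 + 4734\right) - \left(15 + \left(14 - 8\right)\right) = -7140 - \left(15 + 6\right) = -7140 - 21 = -7161$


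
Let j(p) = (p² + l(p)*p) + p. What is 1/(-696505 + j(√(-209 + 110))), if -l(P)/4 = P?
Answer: -I/(3*√11 + 696208*I) ≈ -1.4364e-6 - 2.0528e-11*I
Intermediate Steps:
l(P) = -4*P
j(p) = p - 3*p² (j(p) = (p² + (-4*p)*p) + p = (p² - 4*p²) + p = -3*p² + p = p - 3*p²)
1/(-696505 + j(√(-209 + 110))) = 1/(-696505 + √(-209 + 110)*(1 - 3*√(-209 + 110))) = 1/(-696505 + √(-99)*(1 - 9*I*√11)) = 1/(-696505 + (3*I*√11)*(1 - 9*I*√11)) = 1/(-696505 + 3*I*√11*(1 - 9*I*√11))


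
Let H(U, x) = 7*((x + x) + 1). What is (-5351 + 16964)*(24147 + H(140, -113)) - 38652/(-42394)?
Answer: 5556340716618/21197 ≈ 2.6213e+8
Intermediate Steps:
H(U, x) = 7 + 14*x (H(U, x) = 7*(2*x + 1) = 7*(1 + 2*x) = 7 + 14*x)
(-5351 + 16964)*(24147 + H(140, -113)) - 38652/(-42394) = (-5351 + 16964)*(24147 + (7 + 14*(-113))) - 38652/(-42394) = 11613*(24147 + (7 - 1582)) - 38652*(-1/42394) = 11613*(24147 - 1575) + 19326/21197 = 11613*22572 + 19326/21197 = 262128636 + 19326/21197 = 5556340716618/21197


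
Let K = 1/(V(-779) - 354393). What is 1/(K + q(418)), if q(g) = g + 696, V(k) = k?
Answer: 355172/395661607 ≈ 0.00089767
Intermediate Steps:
q(g) = 696 + g
K = -1/355172 (K = 1/(-779 - 354393) = 1/(-355172) = -1/355172 ≈ -2.8155e-6)
1/(K + q(418)) = 1/(-1/355172 + (696 + 418)) = 1/(-1/355172 + 1114) = 1/(395661607/355172) = 355172/395661607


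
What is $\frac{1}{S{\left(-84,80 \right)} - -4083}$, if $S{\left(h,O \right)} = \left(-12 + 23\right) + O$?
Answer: $\frac{1}{4174} \approx 0.00023958$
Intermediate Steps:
$S{\left(h,O \right)} = 11 + O$
$\frac{1}{S{\left(-84,80 \right)} - -4083} = \frac{1}{\left(11 + 80\right) - -4083} = \frac{1}{91 + \left(-76 + 4159\right)} = \frac{1}{91 + 4083} = \frac{1}{4174}$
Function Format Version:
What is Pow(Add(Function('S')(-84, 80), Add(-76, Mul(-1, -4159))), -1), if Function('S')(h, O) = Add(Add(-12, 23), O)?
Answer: Rational(1, 4174) ≈ 0.00023958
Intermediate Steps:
Function('S')(h, O) = Add(11, O)
Pow(Add(Function('S')(-84, 80), Add(-76, Mul(-1, -4159))), -1) = Pow(Add(Add(11, 80), Add(-76, Mul(-1, -4159))), -1) = Pow(Add(91, Add(-76, 4159)), -1) = Pow(Add(91, 4083), -1) = Pow(4174, -1) = Rational(1, 4174)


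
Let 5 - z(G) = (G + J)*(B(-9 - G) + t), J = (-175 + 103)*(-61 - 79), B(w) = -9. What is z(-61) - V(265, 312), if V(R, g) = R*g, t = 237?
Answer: -2367007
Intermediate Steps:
J = 10080 (J = -72*(-140) = 10080)
z(G) = -2298235 - 228*G (z(G) = 5 - (G + 10080)*(-9 + 237) = 5 - (10080 + G)*228 = 5 - (2298240 + 228*G) = 5 + (-2298240 - 228*G) = -2298235 - 228*G)
z(-61) - V(265, 312) = (-2298235 - 228*(-61)) - 265*312 = (-2298235 + 13908) - 1*82680 = -2284327 - 82680 = -2367007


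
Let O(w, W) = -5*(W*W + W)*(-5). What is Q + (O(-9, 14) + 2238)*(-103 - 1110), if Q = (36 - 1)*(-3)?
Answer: -9083049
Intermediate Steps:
Q = -105 (Q = 35*(-3) = -105)
O(w, W) = 25*W + 25*W² (O(w, W) = -5*(W² + W)*(-5) = -5*(W + W²)*(-5) = (-5*W - 5*W²)*(-5) = 25*W + 25*W²)
Q + (O(-9, 14) + 2238)*(-103 - 1110) = -105 + (25*14*(1 + 14) + 2238)*(-103 - 1110) = -105 + (25*14*15 + 2238)*(-1213) = -105 + (5250 + 2238)*(-1213) = -105 + 7488*(-1213) = -105 - 9082944 = -9083049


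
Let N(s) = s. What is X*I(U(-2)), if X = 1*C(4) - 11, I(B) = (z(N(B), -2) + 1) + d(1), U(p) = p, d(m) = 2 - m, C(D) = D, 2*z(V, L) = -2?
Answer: -7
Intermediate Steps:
z(V, L) = -1 (z(V, L) = (½)*(-2) = -1)
I(B) = 1 (I(B) = (-1 + 1) + (2 - 1*1) = 0 + (2 - 1) = 0 + 1 = 1)
X = -7 (X = 1*4 - 11 = 4 - 11 = -7)
X*I(U(-2)) = -7*1 = -7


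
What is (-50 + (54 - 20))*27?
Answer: -432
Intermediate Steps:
(-50 + (54 - 20))*27 = (-50 + 34)*27 = -16*27 = -432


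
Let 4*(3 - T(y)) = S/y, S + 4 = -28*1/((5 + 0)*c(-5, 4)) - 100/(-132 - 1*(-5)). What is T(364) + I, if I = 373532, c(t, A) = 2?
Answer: 172677761709/462280 ≈ 3.7354e+5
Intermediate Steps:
S = -3818/635 (S = -4 + (-28*1/(2*(5 + 0)) - 100/(-132 - 1*(-5))) = -4 + (-28/(5*2) - 100/(-132 + 5)) = -4 + (-28/10 - 100/(-127)) = -4 + (-28*⅒ - 100*(-1/127)) = -4 + (-14/5 + 100/127) = -4 - 1278/635 = -3818/635 ≈ -6.0126)
T(y) = 3 + 1909/(1270*y) (T(y) = 3 - (-1909)/(1270*y) = 3 + 1909/(1270*y))
T(364) + I = (3 + (1909/1270)/364) + 373532 = (3 + (1909/1270)*(1/364)) + 373532 = (3 + 1909/462280) + 373532 = 1388749/462280 + 373532 = 172677761709/462280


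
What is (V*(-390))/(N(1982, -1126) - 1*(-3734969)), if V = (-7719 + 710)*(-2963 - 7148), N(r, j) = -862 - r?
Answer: -5527703922/746425 ≈ -7405.6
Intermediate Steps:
V = 70867999 (V = -7009*(-10111) = 70867999)
(V*(-390))/(N(1982, -1126) - 1*(-3734969)) = (70867999*(-390))/((-862 - 1*1982) - 1*(-3734969)) = -27638519610/((-862 - 1982) + 3734969) = -27638519610/(-2844 + 3734969) = -27638519610/3732125 = -27638519610*1/3732125 = -5527703922/746425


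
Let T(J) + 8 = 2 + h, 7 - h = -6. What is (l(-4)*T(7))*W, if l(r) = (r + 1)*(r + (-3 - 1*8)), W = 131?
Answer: 41265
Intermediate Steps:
h = 13 (h = 7 - 1*(-6) = 7 + 6 = 13)
l(r) = (1 + r)*(-11 + r) (l(r) = (1 + r)*(r + (-3 - 8)) = (1 + r)*(r - 11) = (1 + r)*(-11 + r))
T(J) = 7 (T(J) = -8 + (2 + 13) = -8 + 15 = 7)
(l(-4)*T(7))*W = ((-11 + (-4)**2 - 10*(-4))*7)*131 = ((-11 + 16 + 40)*7)*131 = (45*7)*131 = 315*131 = 41265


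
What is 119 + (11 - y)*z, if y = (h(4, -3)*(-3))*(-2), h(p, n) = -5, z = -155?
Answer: -6236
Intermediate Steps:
y = -30 (y = -5*(-3)*(-2) = 15*(-2) = -30)
119 + (11 - y)*z = 119 + (11 - 1*(-30))*(-155) = 119 + (11 + 30)*(-155) = 119 + 41*(-155) = 119 - 6355 = -6236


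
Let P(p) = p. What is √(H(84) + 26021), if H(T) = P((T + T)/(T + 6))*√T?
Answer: √(5854725 + 840*√21)/15 ≈ 161.36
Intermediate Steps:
H(T) = 2*T^(3/2)/(6 + T) (H(T) = ((T + T)/(T + 6))*√T = ((2*T)/(6 + T))*√T = (2*T/(6 + T))*√T = 2*T^(3/2)/(6 + T))
√(H(84) + 26021) = √(2*84^(3/2)/(6 + 84) + 26021) = √(2*(168*√21)/90 + 26021) = √(2*(168*√21)*(1/90) + 26021) = √(56*√21/15 + 26021) = √(26021 + 56*√21/15)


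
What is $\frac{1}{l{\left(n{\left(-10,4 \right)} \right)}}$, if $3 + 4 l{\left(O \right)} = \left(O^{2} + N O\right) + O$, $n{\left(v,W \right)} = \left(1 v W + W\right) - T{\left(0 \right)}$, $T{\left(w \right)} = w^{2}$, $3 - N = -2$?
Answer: $\frac{4}{1077} \approx 0.003714$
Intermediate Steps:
$N = 5$ ($N = 3 - -2 = 3 + 2 = 5$)
$n{\left(v,W \right)} = W + W v$ ($n{\left(v,W \right)} = \left(1 v W + W\right) - 0^{2} = \left(v W + W\right) - 0 = \left(W v + W\right) + 0 = \left(W + W v\right) + 0 = W + W v$)
$l{\left(O \right)} = - \frac{3}{4} + \frac{O^{2}}{4} + \frac{3 O}{2}$ ($l{\left(O \right)} = - \frac{3}{4} + \frac{\left(O^{2} + 5 O\right) + O}{4} = - \frac{3}{4} + \frac{O^{2} + 6 O}{4} = - \frac{3}{4} + \left(\frac{O^{2}}{4} + \frac{3 O}{2}\right) = - \frac{3}{4} + \frac{O^{2}}{4} + \frac{3 O}{2}$)
$\frac{1}{l{\left(n{\left(-10,4 \right)} \right)}} = \frac{1}{- \frac{3}{4} + \frac{\left(4 \left(1 - 10\right)\right)^{2}}{4} + \frac{3 \cdot 4 \left(1 - 10\right)}{2}} = \frac{1}{- \frac{3}{4} + \frac{\left(4 \left(-9\right)\right)^{2}}{4} + \frac{3 \cdot 4 \left(-9\right)}{2}} = \frac{1}{- \frac{3}{4} + \frac{\left(-36\right)^{2}}{4} + \frac{3}{2} \left(-36\right)} = \frac{1}{- \frac{3}{4} + \frac{1}{4} \cdot 1296 - 54} = \frac{1}{- \frac{3}{4} + 324 - 54} = \frac{1}{\frac{1077}{4}} = \frac{4}{1077}$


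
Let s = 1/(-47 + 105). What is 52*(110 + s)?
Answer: 165906/29 ≈ 5720.9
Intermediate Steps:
s = 1/58 ≈ 0.017241
52*(110 + s) = 52*(110 + 1/58) = 52*(6381/58) = 165906/29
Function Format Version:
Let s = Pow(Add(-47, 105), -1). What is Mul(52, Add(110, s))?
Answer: Rational(165906, 29) ≈ 5720.9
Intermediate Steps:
s = Rational(1, 58) (s = Pow(58, -1) = Rational(1, 58) ≈ 0.017241)
Mul(52, Add(110, s)) = Mul(52, Add(110, Rational(1, 58))) = Mul(52, Rational(6381, 58)) = Rational(165906, 29)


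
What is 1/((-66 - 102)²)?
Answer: 1/28224 ≈ 3.5431e-5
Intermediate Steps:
1/((-66 - 102)²) = 1/((-168)²) = 1/28224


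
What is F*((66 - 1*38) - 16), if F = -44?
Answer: -528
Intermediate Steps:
F*((66 - 1*38) - 16) = -44*((66 - 1*38) - 16) = -44*((66 - 38) - 16) = -44*(28 - 16) = -44*12 = -528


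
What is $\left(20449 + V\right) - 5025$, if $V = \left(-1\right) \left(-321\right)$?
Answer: $15745$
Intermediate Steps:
$V = 321$
$\left(20449 + V\right) - 5025 = \left(20449 + 321\right) - 5025 = 20770 - 5025 = 15745$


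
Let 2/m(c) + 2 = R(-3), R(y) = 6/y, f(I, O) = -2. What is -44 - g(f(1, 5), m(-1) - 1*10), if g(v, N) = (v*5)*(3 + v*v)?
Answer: 26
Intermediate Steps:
m(c) = -1/2 (m(c) = 2/(-2 + 6/(-3)) = 2/(-2 + 6*(-1/3)) = 2/(-2 - 2) = 2/(-4) = 2*(-1/4) = -1/2)
g(v, N) = 5*v*(3 + v**2) (g(v, N) = (5*v)*(3 + v**2) = 5*v*(3 + v**2))
-44 - g(f(1, 5), m(-1) - 1*10) = -44 - 5*(-2)*(3 + (-2)**2) = -44 - 5*(-2)*(3 + 4) = -44 - 5*(-2)*7 = -44 - 1*(-70) = -44 + 70 = 26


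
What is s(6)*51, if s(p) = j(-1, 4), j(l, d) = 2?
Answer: 102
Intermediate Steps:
s(p) = 2
s(6)*51 = 2*51 = 102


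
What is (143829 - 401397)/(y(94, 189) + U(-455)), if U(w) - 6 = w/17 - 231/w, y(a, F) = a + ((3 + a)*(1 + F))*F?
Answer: -23717720/320757903 ≈ -0.073943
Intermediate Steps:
y(a, F) = a + F*(1 + F)*(3 + a) (y(a, F) = a + ((1 + F)*(3 + a))*F = a + F*(1 + F)*(3 + a))
U(w) = 6 - 231/w + w/17 (U(w) = 6 + (w/17 - 231/w) = 6 + (-231/w + w/17) = 6 - 231/w + w/17)
(143829 - 401397)/(y(94, 189) + U(-455)) = (143829 - 401397)/((94 + 3*189 + 3*189² + 189*94 + 94*189²) + (6 - 231/(-455) + (1/17)*(-455))) = -257568/((94 + 567 + 3*35721 + 17766 + 94*35721) + (6 - 231*(-1/455) - 455/17)) = -257568/((94 + 567 + 107163 + 17766 + 3357774) + (6 + 33/65 - 455/17)) = -257568/(3483364 - 22384/1105) = -257568/3849094836/1105 = -257568*1105/3849094836 = -23717720/320757903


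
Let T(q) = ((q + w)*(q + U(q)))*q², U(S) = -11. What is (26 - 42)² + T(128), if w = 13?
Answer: 270287104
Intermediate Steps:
T(q) = q²*(-11 + q)*(13 + q) (T(q) = ((q + 13)*(q - 11))*q² = ((13 + q)*(-11 + q))*q² = ((-11 + q)*(13 + q))*q² = q²*(-11 + q)*(13 + q))
(26 - 42)² + T(128) = (26 - 42)² + 128²*(-143 + 128² + 2*128) = (-16)² + 16384*(-143 + 16384 + 256) = 256 + 16384*16497 = 256 + 270286848 = 270287104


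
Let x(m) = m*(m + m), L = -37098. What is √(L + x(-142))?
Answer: √3230 ≈ 56.833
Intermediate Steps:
x(m) = 2*m² (x(m) = m*(2*m) = 2*m²)
√(L + x(-142)) = √(-37098 + 2*(-142)²) = √(-37098 + 2*20164) = √(-37098 + 40328) = √3230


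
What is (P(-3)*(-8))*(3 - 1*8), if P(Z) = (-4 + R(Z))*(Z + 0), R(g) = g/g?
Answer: 360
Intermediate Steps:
R(g) = 1
P(Z) = -3*Z (P(Z) = (-4 + 1)*(Z + 0) = -3*Z)
(P(-3)*(-8))*(3 - 1*8) = (-3*(-3)*(-8))*(3 - 1*8) = (9*(-8))*(3 - 8) = -72*(-5) = 360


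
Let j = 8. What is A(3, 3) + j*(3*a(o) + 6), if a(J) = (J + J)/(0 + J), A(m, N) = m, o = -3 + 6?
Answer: 99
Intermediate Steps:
o = 3
a(J) = 2 (a(J) = (2*J)/J = 2)
A(3, 3) + j*(3*a(o) + 6) = 3 + 8*(3*2 + 6) = 3 + 8*(6 + 6) = 3 + 8*12 = 3 + 96 = 99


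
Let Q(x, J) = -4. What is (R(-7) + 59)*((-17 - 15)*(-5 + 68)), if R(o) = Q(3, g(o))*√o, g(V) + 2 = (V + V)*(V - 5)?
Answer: -118944 + 8064*I*√7 ≈ -1.1894e+5 + 21335.0*I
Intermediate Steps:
g(V) = -2 + 2*V*(-5 + V) (g(V) = -2 + (V + V)*(V - 5) = -2 + (2*V)*(-5 + V) = -2 + 2*V*(-5 + V))
R(o) = -4*√o
(R(-7) + 59)*((-17 - 15)*(-5 + 68)) = (-4*I*√7 + 59)*((-17 - 15)*(-5 + 68)) = (-4*I*√7 + 59)*(-32*63) = (-4*I*√7 + 59)*(-2016) = (59 - 4*I*√7)*(-2016) = -118944 + 8064*I*√7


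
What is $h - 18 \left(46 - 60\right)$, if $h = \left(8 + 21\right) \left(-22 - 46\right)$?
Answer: $-1720$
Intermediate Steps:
$h = -1972$ ($h = 29 \left(-68\right) = -1972$)
$h - 18 \left(46 - 60\right) = -1972 - 18 \left(46 - 60\right) = -1972 - -252 = -1972 + 252 = -1720$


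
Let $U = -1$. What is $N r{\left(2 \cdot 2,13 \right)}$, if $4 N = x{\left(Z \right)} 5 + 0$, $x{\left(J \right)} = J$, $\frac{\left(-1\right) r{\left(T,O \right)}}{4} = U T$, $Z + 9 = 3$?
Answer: $-120$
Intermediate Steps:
$Z = -6$ ($Z = -9 + 3 = -6$)
$r{\left(T,O \right)} = 4 T$ ($r{\left(T,O \right)} = - 4 \left(- T\right) = 4 T$)
$N = - \frac{15}{2}$ ($N = \frac{\left(-6\right) 5 + 0}{4} = \frac{-30 + 0}{4} = \frac{1}{4} \left(-30\right) = - \frac{15}{2} \approx -7.5$)
$N r{\left(2 \cdot 2,13 \right)} = - \frac{15 \cdot 4 \cdot 2 \cdot 2}{2} = - \frac{15 \cdot 4 \cdot 4}{2} = \left(- \frac{15}{2}\right) 16 = -120$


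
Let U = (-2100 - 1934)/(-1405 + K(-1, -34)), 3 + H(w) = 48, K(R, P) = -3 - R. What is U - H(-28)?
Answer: -59281/1407 ≈ -42.133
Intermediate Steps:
H(w) = 45 (H(w) = -3 + 48 = 45)
U = 4034/1407 (U = (-2100 - 1934)/(-1405 + (-3 - 1*(-1))) = -4034/(-1405 + (-3 + 1)) = -4034/(-1405 - 2) = -4034/(-1407) = -4034*(-1/1407) = 4034/1407 ≈ 2.8671)
U - H(-28) = 4034/1407 - 1*45 = 4034/1407 - 45 = -59281/1407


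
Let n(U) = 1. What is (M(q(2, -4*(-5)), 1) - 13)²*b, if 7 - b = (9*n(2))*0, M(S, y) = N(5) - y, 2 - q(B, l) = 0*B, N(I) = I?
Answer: 567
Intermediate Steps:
q(B, l) = 2 (q(B, l) = 2 - 0*B = 2 - 1*0 = 2 + 0 = 2)
M(S, y) = 5 - y
b = 7 (b = 7 - 9*1*0 = 7 - 9*0 = 7 - 1*0 = 7 + 0 = 7)
(M(q(2, -4*(-5)), 1) - 13)²*b = ((5 - 1*1) - 13)²*7 = ((5 - 1) - 13)²*7 = (4 - 13)²*7 = (-9)²*7 = 81*7 = 567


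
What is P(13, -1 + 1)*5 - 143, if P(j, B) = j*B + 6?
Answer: -113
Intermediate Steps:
P(j, B) = 6 + B*j (P(j, B) = B*j + 6 = 6 + B*j)
P(13, -1 + 1)*5 - 143 = (6 + (-1 + 1)*13)*5 - 143 = (6 + 0*13)*5 - 143 = (6 + 0)*5 - 143 = 6*5 - 143 = 30 - 143 = -113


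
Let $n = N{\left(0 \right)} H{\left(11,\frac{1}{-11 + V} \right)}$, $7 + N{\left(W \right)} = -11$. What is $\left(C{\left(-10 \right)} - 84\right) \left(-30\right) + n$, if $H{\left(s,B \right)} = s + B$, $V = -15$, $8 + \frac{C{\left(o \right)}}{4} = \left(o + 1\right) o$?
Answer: $- \frac{97725}{13} \approx -7517.3$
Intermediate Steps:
$N{\left(W \right)} = -18$ ($N{\left(W \right)} = -7 - 11 = -18$)
$C{\left(o \right)} = -32 + 4 o \left(1 + o\right)$ ($C{\left(o \right)} = -32 + 4 \left(o + 1\right) o = -32 + 4 \left(1 + o\right) o = -32 + 4 o \left(1 + o\right)$)
$H{\left(s,B \right)} = B + s$
$n = - \frac{2565}{13}$ ($n = - 18 \left(\frac{1}{-11 - 15} + 11\right) = - 18 \left(\frac{1}{-26} + 11\right) = - 18 \left(- \frac{1}{26} + 11\right) = \left(-18\right) \frac{285}{26} = - \frac{2565}{13} \approx -197.31$)
$\left(C{\left(-10 \right)} - 84\right) \left(-30\right) + n = \left(\left(-32 + 4 \left(-10\right) + 4 \left(-10\right)^{2}\right) - 84\right) \left(-30\right) - \frac{2565}{13} = \left(\left(-32 - 40 + 4 \cdot 100\right) - 84\right) \left(-30\right) - \frac{2565}{13} = \left(\left(-32 - 40 + 400\right) - 84\right) \left(-30\right) - \frac{2565}{13} = \left(328 - 84\right) \left(-30\right) - \frac{2565}{13} = 244 \left(-30\right) - \frac{2565}{13} = -7320 - \frac{2565}{13} = - \frac{97725}{13}$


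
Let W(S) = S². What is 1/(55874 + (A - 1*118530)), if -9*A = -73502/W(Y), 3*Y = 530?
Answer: -140450/8799998449 ≈ -1.5960e-5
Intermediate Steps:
Y = 530/3 (Y = (⅓)*530 = 530/3 ≈ 176.67)
A = 36751/140450 (A = -(-73502)/(9*((530/3)²)) = -(-73502)/(9*280900/9) = -(-73502)*9/(9*280900) = -⅑*(-330759/140450) = 36751/140450 ≈ 0.26167)
1/(55874 + (A - 1*118530)) = 1/(55874 + (36751/140450 - 1*118530)) = 1/(55874 + (36751/140450 - 118530)) = 1/(55874 - 16647501749/140450) = 1/(-8799998449/140450) = -140450/8799998449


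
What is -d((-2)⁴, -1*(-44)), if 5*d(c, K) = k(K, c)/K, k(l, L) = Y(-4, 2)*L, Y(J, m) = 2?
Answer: -8/55 ≈ -0.14545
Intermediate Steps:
k(l, L) = 2*L
d(c, K) = 2*c/(5*K) (d(c, K) = ((2*c)/K)/5 = (2*c/K)/5 = 2*c/(5*K))
-d((-2)⁴, -1*(-44)) = -2*(-2)⁴/(5*((-1*(-44)))) = -2*16/(5*44) = -1*8/55 = -8/55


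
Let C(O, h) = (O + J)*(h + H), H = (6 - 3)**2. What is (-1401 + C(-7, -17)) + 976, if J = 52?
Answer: -785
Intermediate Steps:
H = 9 (H = 3**2 = 9)
C(O, h) = (9 + h)*(52 + O) (C(O, h) = (O + 52)*(h + 9) = (52 + O)*(9 + h) = (9 + h)*(52 + O))
(-1401 + C(-7, -17)) + 976 = (-1401 + (468 + 9*(-7) + 52*(-17) - 7*(-17))) + 976 = (-1401 + (468 - 63 - 884 + 119)) + 976 = (-1401 - 360) + 976 = -1761 + 976 = -785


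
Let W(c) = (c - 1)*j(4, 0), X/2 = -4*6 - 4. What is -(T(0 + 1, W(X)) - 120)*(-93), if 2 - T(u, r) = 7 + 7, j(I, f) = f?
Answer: -12276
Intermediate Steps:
X = -56 (X = 2*(-4*6 - 4) = 2*(-24 - 4) = 2*(-28) = -56)
W(c) = 0 (W(c) = (c - 1)*0 = (-1 + c)*0 = 0)
T(u, r) = -12 (T(u, r) = 2 - (7 + 7) = 2 - 1*14 = 2 - 14 = -12)
-(T(0 + 1, W(X)) - 120)*(-93) = -(-12 - 120)*(-93) = -(-132)*(-93) = -1*12276 = -12276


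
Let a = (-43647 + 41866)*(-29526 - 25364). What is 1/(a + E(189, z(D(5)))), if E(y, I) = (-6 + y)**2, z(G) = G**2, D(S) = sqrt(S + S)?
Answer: 1/97792579 ≈ 1.0226e-8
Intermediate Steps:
D(S) = sqrt(2)*sqrt(S) (D(S) = sqrt(2*S) = sqrt(2)*sqrt(S))
a = 97759090 (a = -1781*(-54890) = 97759090)
1/(a + E(189, z(D(5)))) = 1/(97759090 + (-6 + 189)**2) = 1/(97759090 + 183**2) = 1/(97759090 + 33489) = 1/97792579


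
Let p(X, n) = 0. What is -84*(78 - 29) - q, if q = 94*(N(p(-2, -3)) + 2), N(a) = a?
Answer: -4304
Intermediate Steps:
q = 188 (q = 94*(0 + 2) = 94*2 = 188)
-84*(78 - 29) - q = -84*(78 - 29) - 1*188 = -84*49 - 188 = -4116 - 188 = -4304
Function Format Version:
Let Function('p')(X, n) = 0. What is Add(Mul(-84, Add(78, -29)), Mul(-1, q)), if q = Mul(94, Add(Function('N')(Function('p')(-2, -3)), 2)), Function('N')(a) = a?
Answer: -4304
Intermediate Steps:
q = 188 (q = Mul(94, Add(0, 2)) = Mul(94, 2) = 188)
Add(Mul(-84, Add(78, -29)), Mul(-1, q)) = Add(Mul(-84, Add(78, -29)), Mul(-1, 188)) = Add(Mul(-84, 49), -188) = Add(-4116, -188) = -4304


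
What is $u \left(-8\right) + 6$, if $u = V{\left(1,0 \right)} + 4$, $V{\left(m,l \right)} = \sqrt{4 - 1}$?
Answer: $-26 - 8 \sqrt{3} \approx -39.856$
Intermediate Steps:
$V{\left(m,l \right)} = \sqrt{3}$
$u = 4 + \sqrt{3}$ ($u = \sqrt{3} + 4 = 4 + \sqrt{3} \approx 5.732$)
$u \left(-8\right) + 6 = \left(4 + \sqrt{3}\right) \left(-8\right) + 6 = \left(-32 - 8 \sqrt{3}\right) + 6 = -26 - 8 \sqrt{3}$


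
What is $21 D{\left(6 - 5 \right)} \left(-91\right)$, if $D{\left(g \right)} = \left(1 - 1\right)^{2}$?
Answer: $0$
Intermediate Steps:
$D{\left(g \right)} = 0$ ($D{\left(g \right)} = 0^{2} = 0$)
$21 D{\left(6 - 5 \right)} \left(-91\right) = 21 \cdot 0 \left(-91\right) = 0 \left(-91\right) = 0$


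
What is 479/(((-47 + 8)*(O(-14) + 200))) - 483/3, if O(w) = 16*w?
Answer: -150217/936 ≈ -160.49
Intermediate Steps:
479/(((-47 + 8)*(O(-14) + 200))) - 483/3 = 479/(((-47 + 8)*(16*(-14) + 200))) - 483/3 = 479/((-39*(-224 + 200))) - 483*1/3 = 479/((-39*(-24))) - 161 = 479/936 - 161 = -150217/936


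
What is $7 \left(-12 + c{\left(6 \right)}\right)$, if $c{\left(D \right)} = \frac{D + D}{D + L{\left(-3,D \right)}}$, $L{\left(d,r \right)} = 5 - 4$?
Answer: $-72$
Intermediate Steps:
$L{\left(d,r \right)} = 1$
$c{\left(D \right)} = \frac{2 D}{1 + D}$ ($c{\left(D \right)} = \frac{D + D}{D + 1} = \frac{2 D}{1 + D}$)
$7 \left(-12 + c{\left(6 \right)}\right) = 7 \left(-12 + 2 \cdot 6 \frac{1}{1 + 6}\right) = 7 \left(-12 + 2 \cdot 6 \cdot \frac{1}{7}\right) = 7 \left(-12 + \frac{12}{7}\right) = 7 \left(- \frac{72}{7}\right) = -72$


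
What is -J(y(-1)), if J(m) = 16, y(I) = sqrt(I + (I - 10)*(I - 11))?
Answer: -16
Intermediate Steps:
y(I) = sqrt(I + (-11 + I)*(-10 + I)) (y(I) = sqrt(I + (-10 + I)*(-11 + I)) = sqrt(I + (-11 + I)*(-10 + I)))
-J(y(-1)) = -1*16 = -16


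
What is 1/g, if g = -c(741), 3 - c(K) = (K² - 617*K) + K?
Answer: 1/92622 ≈ 1.0797e-5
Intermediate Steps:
c(K) = 3 - K² + 616*K (c(K) = 3 - ((K² - 617*K) + K) = 3 - (K² - 616*K) = 3 + (-K² + 616*K) = 3 - K² + 616*K)
g = 92622 (g = -(3 - 1*741² + 616*741) = -(3 - 1*549081 + 456456) = -(3 - 549081 + 456456) = -1*(-92622) = 92622)
1/g = 1/92622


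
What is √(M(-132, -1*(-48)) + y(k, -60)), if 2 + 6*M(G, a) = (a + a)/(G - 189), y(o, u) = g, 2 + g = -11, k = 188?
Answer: 2*I*√38306/107 ≈ 3.6583*I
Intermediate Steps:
g = -13 (g = -2 - 11 = -13)
y(o, u) = -13
M(G, a) = -⅓ + a/(3*(-189 + G)) (M(G, a) = -⅓ + ((a + a)/(G - 189))/6 = -⅓ + ((2*a)/(-189 + G))/6 = -⅓ + (2*a/(-189 + G))/6 = -⅓ + a/(3*(-189 + G)))
√(M(-132, -1*(-48)) + y(k, -60)) = √((189 - 1*(-48) - 1*(-132))/(3*(-189 - 132)) - 13) = √((⅓)*(189 + 48 + 132)/(-321) - 13) = √((⅓)*(-1/321)*369 - 13) = √(-41/107 - 13) = √(-1432/107) = 2*I*√38306/107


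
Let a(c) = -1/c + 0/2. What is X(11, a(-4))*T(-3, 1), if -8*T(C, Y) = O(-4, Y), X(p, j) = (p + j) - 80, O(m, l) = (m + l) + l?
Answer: -275/16 ≈ -17.188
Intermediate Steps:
O(m, l) = m + 2*l (O(m, l) = (l + m) + l = m + 2*l)
a(c) = -1/c (a(c) = -1/c + 0*(½) = -1/c + 0 = -1/c)
X(p, j) = -80 + j + p (X(p, j) = (j + p) - 80 = -80 + j + p)
T(C, Y) = ½ - Y/4 (T(C, Y) = -(-4 + 2*Y)/8 = ½ - Y/4)
X(11, a(-4))*T(-3, 1) = (-80 - 1/(-4) + 11)*(½ - ¼*1) = (-80 - 1*(-¼) + 11)*(½ - ¼) = (-80 + ¼ + 11)*(¼) = -275/4*¼ = -275/16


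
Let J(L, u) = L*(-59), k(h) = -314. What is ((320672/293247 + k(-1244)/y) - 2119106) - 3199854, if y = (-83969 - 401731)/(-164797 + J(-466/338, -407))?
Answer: -10669460735888805689/2005890122925 ≈ -5.3191e+6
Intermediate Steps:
J(L, u) = -59*L
y = 13680550/4639491 (y = (-83969 - 401731)/(-164797 - (-27494)/338) = -485700/(-164797 - (-27494)/338) = -485700/(-164797 - 59*(-233/169)) = -485700/(-164797 + 13747/169) = -485700/(-27836946/169) = -485700*(-169/27836946) = 13680550/4639491 ≈ 2.9487)
((320672/293247 + k(-1244)/y) - 2119106) - 3199854 = ((320672/293247 - 314/13680550/4639491) - 2119106) - 3199854 = ((320672*(1/293247) - 314*4639491/13680550) - 2119106) - 3199854 = ((320672/293247 - 728400087/6840275) - 2119106) - 3199854 = (-211407655647689/2005890122925 - 2119106) - 3199854 = -4250905202486752739/2005890122925 - 3199854 = -10669460735888805689/2005890122925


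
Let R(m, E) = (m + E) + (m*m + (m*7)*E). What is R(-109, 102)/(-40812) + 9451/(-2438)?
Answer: -18743603/8291638 ≈ -2.2605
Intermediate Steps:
R(m, E) = E + m + m**2 + 7*E*m (R(m, E) = (E + m) + (m**2 + (7*m)*E) = (E + m) + (m**2 + 7*E*m) = E + m + m**2 + 7*E*m)
R(-109, 102)/(-40812) + 9451/(-2438) = (102 - 109 + (-109)**2 + 7*102*(-109))/(-40812) + 9451/(-2438) = (102 - 109 + 11881 - 77826)*(-1/40812) + 9451*(-1/2438) = -65952*(-1/40812) - 9451/2438 = 5496/3401 - 9451/2438 = -18743603/8291638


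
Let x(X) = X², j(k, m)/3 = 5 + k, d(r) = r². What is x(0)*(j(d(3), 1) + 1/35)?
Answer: 0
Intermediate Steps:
j(k, m) = 15 + 3*k (j(k, m) = 3*(5 + k) = 15 + 3*k)
x(0)*(j(d(3), 1) + 1/35) = 0²*((15 + 3*3²) + 1/35) = 0*((15 + 3*9) + 1/35) = 0*((15 + 27) + 1/35) = 0*(42 + 1/35) = 0*(1471/35) = 0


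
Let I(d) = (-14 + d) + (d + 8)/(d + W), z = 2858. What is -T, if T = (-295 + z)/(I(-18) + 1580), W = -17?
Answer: -17941/10838 ≈ -1.6554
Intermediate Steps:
I(d) = -14 + d + (8 + d)/(-17 + d) (I(d) = (-14 + d) + (d + 8)/(d - 17) = (-14 + d) + (8 + d)/(-17 + d) = -14 + d + (8 + d)/(-17 + d))
T = 17941/10838 (T = (-295 + 2858)/((246 + (-18)² - 30*(-18))/(-17 - 18) + 1580) = 2563/((246 + 324 + 540)/(-35) + 1580) = 2563/(-1/35*1110 + 1580) = 2563/(-222/7 + 1580) = 2563/(10838/7) = 2563*(7/10838) = 17941/10838 ≈ 1.6554)
-T = -1*17941/10838 = -17941/10838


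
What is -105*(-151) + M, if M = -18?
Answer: 15837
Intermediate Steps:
-105*(-151) + M = -105*(-151) - 18 = 15855 - 18 = 15837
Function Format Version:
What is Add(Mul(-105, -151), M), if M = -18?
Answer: 15837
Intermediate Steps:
Add(Mul(-105, -151), M) = Add(Mul(-105, -151), -18) = Add(15855, -18) = 15837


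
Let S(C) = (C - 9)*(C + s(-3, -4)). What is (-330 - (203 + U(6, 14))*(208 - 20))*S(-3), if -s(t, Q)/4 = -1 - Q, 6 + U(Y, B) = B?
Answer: -7199640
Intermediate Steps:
U(Y, B) = -6 + B
s(t, Q) = 4 + 4*Q (s(t, Q) = -4*(-1 - Q) = 4 + 4*Q)
S(C) = (-12 + C)*(-9 + C) (S(C) = (C - 9)*(C + (4 + 4*(-4))) = (-9 + C)*(C + (4 - 16)) = (-9 + C)*(C - 12) = (-9 + C)*(-12 + C) = (-12 + C)*(-9 + C))
(-330 - (203 + U(6, 14))*(208 - 20))*S(-3) = (-330 - (203 + (-6 + 14))*(208 - 20))*(108 + (-3)² - 21*(-3)) = (-330 - (203 + 8)*188)*(108 + 9 + 63) = (-330 - 211*188)*180 = (-330 - 1*39668)*180 = (-330 - 39668)*180 = -39998*180 = -7199640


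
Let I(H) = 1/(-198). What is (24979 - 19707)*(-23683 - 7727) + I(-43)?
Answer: -32787516961/198 ≈ -1.6559e+8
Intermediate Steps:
I(H) = -1/198
(24979 - 19707)*(-23683 - 7727) + I(-43) = (24979 - 19707)*(-23683 - 7727) - 1/198 = 5272*(-31410) - 1/198 = -165593520 - 1/198 = -32787516961/198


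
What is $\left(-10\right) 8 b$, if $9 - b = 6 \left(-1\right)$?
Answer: $-1200$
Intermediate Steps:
$b = 15$ ($b = 9 - 6 \left(-1\right) = 9 - -6 = 9 + 6 = 15$)
$\left(-10\right) 8 b = \left(-10\right) 8 \cdot 15 = \left(-80\right) 15 = -1200$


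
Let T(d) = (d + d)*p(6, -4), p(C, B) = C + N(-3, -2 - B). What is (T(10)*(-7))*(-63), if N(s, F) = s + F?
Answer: 44100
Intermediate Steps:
N(s, F) = F + s
p(C, B) = -5 + C - B (p(C, B) = C + ((-2 - B) - 3) = C + (-5 - B) = -5 + C - B)
T(d) = 10*d (T(d) = (d + d)*(-5 + 6 - 1*(-4)) = (2*d)*(-5 + 6 + 4) = (2*d)*5 = 10*d)
(T(10)*(-7))*(-63) = ((10*10)*(-7))*(-63) = (100*(-7))*(-63) = -700*(-63) = 44100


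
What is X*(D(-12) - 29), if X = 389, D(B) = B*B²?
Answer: -683473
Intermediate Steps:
D(B) = B³
X*(D(-12) - 29) = 389*((-12)³ - 29) = 389*(-1728 - 29) = 389*(-1757) = -683473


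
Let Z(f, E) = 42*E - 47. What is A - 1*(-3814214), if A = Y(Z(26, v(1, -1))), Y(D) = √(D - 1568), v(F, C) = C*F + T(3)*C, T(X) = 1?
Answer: 3814214 + I*√1699 ≈ 3.8142e+6 + 41.219*I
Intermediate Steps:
v(F, C) = C + C*F (v(F, C) = C*F + 1*C = C*F + C = C + C*F)
Z(f, E) = -47 + 42*E
Y(D) = √(-1568 + D)
A = I*√1699 (A = √(-1568 + (-47 + 42*(-(1 + 1)))) = √(-1568 + (-47 + 42*(-1*2))) = √(-1568 + (-47 + 42*(-2))) = √(-1568 + (-47 - 84)) = √(-1568 - 131) = √(-1699) = I*√1699 ≈ 41.219*I)
A - 1*(-3814214) = I*√1699 - 1*(-3814214) = I*√1699 + 3814214 = 3814214 + I*√1699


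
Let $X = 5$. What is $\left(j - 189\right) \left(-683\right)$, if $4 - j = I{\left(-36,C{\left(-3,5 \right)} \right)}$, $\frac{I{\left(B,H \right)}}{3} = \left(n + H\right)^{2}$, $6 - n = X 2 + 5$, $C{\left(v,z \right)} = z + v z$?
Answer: $866044$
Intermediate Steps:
$n = -9$ ($n = 6 - \left(5 \cdot 2 + 5\right) = 6 - \left(10 + 5\right) = 6 - 15 = -9$)
$I{\left(B,H \right)} = 3 \left(-9 + H\right)^{2}$
$j = -1079$ ($j = 4 - 3 \left(-9 + 5 \left(1 - 3\right)\right)^{2} = 4 - 3 \left(-9 + 5 \left(-2\right)\right)^{2} = 4 - 3 \left(-9 - 10\right)^{2} = 4 - 3 \left(-19\right)^{2} = 4 - 3 \cdot 361 = 4 - 1083 = -1079$)
$\left(j - 189\right) \left(-683\right) = \left(-1079 - 189\right) \left(-683\right) = \left(-1268\right) \left(-683\right) = 866044$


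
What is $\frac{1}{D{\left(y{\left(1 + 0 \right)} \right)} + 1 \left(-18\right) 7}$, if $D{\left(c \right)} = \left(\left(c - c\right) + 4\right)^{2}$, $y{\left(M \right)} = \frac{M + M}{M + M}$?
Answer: $- \frac{1}{110} \approx -0.0090909$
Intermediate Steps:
$y{\left(M \right)} = 1$ ($y{\left(M \right)} = \frac{2 M}{2 M} = 2 M \frac{1}{2 M} = 1$)
$D{\left(c \right)} = 16$ ($D{\left(c \right)} = \left(0 + 4\right)^{2} = 4^{2} = 16$)
$\frac{1}{D{\left(y{\left(1 + 0 \right)} \right)} + 1 \left(-18\right) 7} = \frac{1}{16 + 1 \left(-18\right) 7} = \frac{1}{16 - 126} = \frac{1}{-110} = - \frac{1}{110}$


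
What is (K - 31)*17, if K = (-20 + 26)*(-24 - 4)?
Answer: -3383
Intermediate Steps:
K = -168 (K = 6*(-28) = -168)
(K - 31)*17 = (-168 - 31)*17 = -199*17 = -3383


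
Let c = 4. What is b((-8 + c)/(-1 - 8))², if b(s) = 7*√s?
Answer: 196/9 ≈ 21.778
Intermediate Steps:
b((-8 + c)/(-1 - 8))² = (7*√((-8 + 4)/(-1 - 8)))² = (7*√(-4/(-9)))² = (7*√(-4*(-⅑)))² = (7*√(4/9))² = (7*(⅔))² = (14/3)² = 196/9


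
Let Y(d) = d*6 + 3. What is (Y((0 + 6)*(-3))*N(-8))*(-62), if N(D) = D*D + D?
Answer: 364560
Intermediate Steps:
N(D) = D + D**2 (N(D) = D**2 + D = D + D**2)
Y(d) = 3 + 6*d (Y(d) = 6*d + 3 = 3 + 6*d)
(Y((0 + 6)*(-3))*N(-8))*(-62) = ((3 + 6*((0 + 6)*(-3)))*(-8*(1 - 8)))*(-62) = ((3 + 6*(6*(-3)))*(-8*(-7)))*(-62) = ((3 + 6*(-18))*56)*(-62) = ((3 - 108)*56)*(-62) = -105*56*(-62) = -5880*(-62) = 364560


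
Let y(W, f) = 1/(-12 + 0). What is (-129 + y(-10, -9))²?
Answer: 2399401/144 ≈ 16663.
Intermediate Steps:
y(W, f) = -1/12 (y(W, f) = 1/(-12) = -1/12)
(-129 + y(-10, -9))² = (-129 - 1/12)² = (-1549/12)² = 2399401/144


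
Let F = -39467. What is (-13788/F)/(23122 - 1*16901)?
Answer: 13788/245524207 ≈ 5.6157e-5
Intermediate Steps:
(-13788/F)/(23122 - 1*16901) = (-13788/(-39467))/(23122 - 1*16901) = (-13788*(-1/39467))/(23122 - 16901) = (13788/39467)/6221 = (13788/39467)*(1/6221) = 13788/245524207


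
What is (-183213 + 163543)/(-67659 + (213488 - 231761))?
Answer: 1405/6138 ≈ 0.22890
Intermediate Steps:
(-183213 + 163543)/(-67659 + (213488 - 231761)) = -19670/(-67659 - 18273) = -19670/(-85932) = -19670*(-1/85932) = 1405/6138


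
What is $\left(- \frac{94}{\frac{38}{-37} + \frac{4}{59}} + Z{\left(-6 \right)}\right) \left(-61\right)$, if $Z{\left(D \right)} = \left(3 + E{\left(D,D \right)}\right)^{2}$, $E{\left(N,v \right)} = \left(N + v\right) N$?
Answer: $- \frac{365510536}{1047} \approx -3.491 \cdot 10^{5}$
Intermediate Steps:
$E{\left(N,v \right)} = N \left(N + v\right)$
$Z{\left(D \right)} = \left(3 + 2 D^{2}\right)^{2}$ ($Z{\left(D \right)} = \left(3 + D \left(D + D\right)\right)^{2} = \left(3 + D 2 D\right)^{2} = \left(3 + 2 D^{2}\right)^{2}$)
$\left(- \frac{94}{\frac{38}{-37} + \frac{4}{59}} + Z{\left(-6 \right)}\right) \left(-61\right) = \left(- \frac{94}{\frac{38}{-37} + \frac{4}{59}} + \left(3 + 2 \left(-6\right)^{2}\right)^{2}\right) \left(-61\right) = \left(- \frac{94}{38 \left(- \frac{1}{37}\right) + 4 \cdot \frac{1}{59}} + \left(3 + 2 \cdot 36\right)^{2}\right) \left(-61\right) = \left(- \frac{94}{- \frac{38}{37} + \frac{4}{59}} + \left(3 + 72\right)^{2}\right) \left(-61\right) = \left(- \frac{94}{- \frac{2094}{2183}} + 75^{2}\right) \left(-61\right) = \left(\left(-94\right) \left(- \frac{2183}{2094}\right) + 5625\right) \left(-61\right) = \left(\frac{102601}{1047} + 5625\right) \left(-61\right) = \frac{5991976}{1047} \left(-61\right) = - \frac{365510536}{1047}$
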